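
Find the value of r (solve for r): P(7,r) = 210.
P(7,r) = 7·6·…·(7−r+1), a product of r factors. Multiplying down from 7: 7 = 7; 7·6 = 42; 7·6·5 = 210 ✓ (3 factors). So r = 3.
Final answer: 3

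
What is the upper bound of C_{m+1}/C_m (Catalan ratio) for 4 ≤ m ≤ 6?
13/4

C_{m+1}/C_m = 2(2m+1)/(m+2), which increases with m. Maximum at m = 6: 2·13/8 = 13/4.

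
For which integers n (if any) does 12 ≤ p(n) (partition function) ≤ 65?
Tabulating p(n) via p(n) = p(n−1) + p(n−2) − p(n−5) − p(n−7) + …: p(6)=11; p(7)=15; p(8)=22; p(9)=30; p(10)=42; p(11)=56; p(12)=77. So valid n = 7, 8, 9, 10, 11.

Answer: 7, 8, 9, 10, 11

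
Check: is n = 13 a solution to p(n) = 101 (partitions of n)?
Yes
Pentagonal recurrence p(n) = p(n−1) + p(n−2) − p(n−5) − p(n−7) + …: p(13) = p(12) + p(11) − p(8) − p(6) + p(1) = 77 + 56 − 22 − 11 + 1 = 101, which equals 101.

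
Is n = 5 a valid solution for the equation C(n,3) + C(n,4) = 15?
Yes

Explanation: C(5,3) + C(5,4) = 10 + 5 = 15, which equals 15.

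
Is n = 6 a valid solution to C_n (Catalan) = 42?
No

Explanation: C_6 = C(12,6)/(6+1) = 924/7 = 132, which does not equal 42.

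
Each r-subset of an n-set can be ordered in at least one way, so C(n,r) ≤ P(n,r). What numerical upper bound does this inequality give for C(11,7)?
P(11,7) = 11·10·9·8·7·6·5 = 1,663,200, so C(11,7) ≤ 1,663,200. (The bound is loose by a factor of 7! = 5,040: C(11,7) = 1,663,200/5,040 = 330.)
Final answer: 1,663,200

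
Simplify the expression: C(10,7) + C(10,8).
165

By Pascal's identity: C(11,8) = 165.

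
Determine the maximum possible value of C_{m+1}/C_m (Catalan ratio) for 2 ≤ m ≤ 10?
7/2

Solution: C_{m+1}/C_m = 2(2m+1)/(m+2), which increases with m. Maximum at m = 10: 2·21/12 = 7/2.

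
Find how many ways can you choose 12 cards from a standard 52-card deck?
206,379,406,870
C(52,12) = 206,379,406,870.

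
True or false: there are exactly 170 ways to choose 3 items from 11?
False

Working:
C(11,3) = 165 ≠ 170.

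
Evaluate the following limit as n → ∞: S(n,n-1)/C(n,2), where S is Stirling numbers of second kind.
1

Reasoning: S(n,n-1) = C(n,2), so the limit is 1.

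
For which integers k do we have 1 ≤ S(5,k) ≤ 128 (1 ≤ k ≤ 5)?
1, 2, 3, 4, 5
S(5,1)=1; S(5,2)=15; S(5,3)=25; S(5,4)=10; S(5,5)=1. So valid k = 1, 2, 3, 4, 5.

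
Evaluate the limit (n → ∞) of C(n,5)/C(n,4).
C(n,5)/C(n,4) = (n-4)/5 → ∞ as n → ∞.
Final answer: ∞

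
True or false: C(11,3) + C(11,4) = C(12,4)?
True
Pascal's identity C(n,k) + C(n,k+1) = C(n+1,k+1): 165 + 330 = 495 = C(12,4).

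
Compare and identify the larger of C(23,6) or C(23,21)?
C(23,6)

Working:
C(23,6)=100,947, C(23,21)=253.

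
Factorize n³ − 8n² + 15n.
n³ − 8n² + 15n = n(n² − 8n + 15) = n(n − 3)(n − 5).
Final answer: n(n − 3)(n − 5)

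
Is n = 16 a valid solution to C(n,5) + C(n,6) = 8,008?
No
C(16,5) + C(16,6) = 4,368 + 8,008 = 12,376, which does not equal 8,008.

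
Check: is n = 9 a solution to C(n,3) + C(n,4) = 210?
C(9,3) + C(9,4) = 84 + 126 = 210, which equals 210.
Final answer: Yes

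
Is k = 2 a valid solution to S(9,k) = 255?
Yes

Reasoning: S(9,2) = 2·S(8,2) + S(8,1) = 2·127 + 1 = 255, which equals 255.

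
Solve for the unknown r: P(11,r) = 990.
3
P(11,r) = 11·10·…·(11−r+1), a product of r factors. Multiplying down from 11: 11 = 11; 11·10 = 110; 11·10·9 = 990 ✓ (3 factors). So r = 3.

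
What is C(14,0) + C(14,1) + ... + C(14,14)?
16,384

Explanation: Sum of binomial coefficients = 2^14 = 16,384.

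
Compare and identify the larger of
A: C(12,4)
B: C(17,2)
A=C(12,4)=495, B=C(17,2)=136.
Final answer: A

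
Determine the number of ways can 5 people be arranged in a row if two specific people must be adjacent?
48

Reasoning: Treat pair as unit: (5-1)! arrangements × 2 internal orders = 48.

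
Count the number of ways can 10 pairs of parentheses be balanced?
Using the Catalan number formula: C_n = C(2n, n) / (n+1)
C_10 = C(20, 10) / (10+1)
     = 184756 / 11
     = 16,796
Final answer: 16,796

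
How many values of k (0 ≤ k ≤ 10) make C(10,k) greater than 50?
5
Row 10 is unimodal and symmetric about k=10/2. C(10,2)=45 ≤ 50; C(10,3)=120 > 50; by symmetry C(10,k) > 50 for k = 3..7. That's 7 - 3 + 1 = 5 values.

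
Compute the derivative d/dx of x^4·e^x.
(4x^3 + x^4)e^x

Product rule: d/dx[x^4]·e^x + x^4·d/dx[e^x] = 4x^{3}e^x + x^4e^x.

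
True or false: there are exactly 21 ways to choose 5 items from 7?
True

Working:
C(7,5) = 21.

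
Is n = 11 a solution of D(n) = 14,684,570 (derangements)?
D(11) = (11-1)·[D(10) + D(9)] = 10·[1,334,961 + 133,496] = 14,684,570, which equals 14,684,570.

Answer: Yes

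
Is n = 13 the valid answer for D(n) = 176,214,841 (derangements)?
D(13) = (13-1)·[D(12) + D(11)] = 12·[176,214,841 + 14,684,570] = 2,290,792,932, which does not equal 176,214,841.
Final answer: No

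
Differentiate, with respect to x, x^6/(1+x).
(6x^5(1+x) - x^6)/(1+x)²

Explanation: Quotient rule: [6x^{5}(1+x) - x^6]/(1+x)².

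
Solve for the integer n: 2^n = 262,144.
18

Explanation: 262,144 = 1,024 × 256 = 2^10 × 2^8 = 2^18, so n = 18.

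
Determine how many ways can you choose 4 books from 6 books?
15

C(6,4) = 6! / (4! × (6-4)!)
         = 6! / (4! × 2!)
         = 15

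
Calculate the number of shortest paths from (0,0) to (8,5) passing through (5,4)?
504

Reasoning: To (5,4): C(9,5)=126. From there: C(4,3)=4. Total: 504.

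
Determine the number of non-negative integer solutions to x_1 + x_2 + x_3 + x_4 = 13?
C(13+4-1, 4-1) = 560.
Final answer: 560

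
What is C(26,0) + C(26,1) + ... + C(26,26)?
Sum of binomial coefficients = 2^26 = 67,108,864.
Final answer: 67,108,864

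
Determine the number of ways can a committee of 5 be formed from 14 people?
C(14,5) = 14! / (5! × (14-5)!)
         = 14! / (5! × 9!)
         = 2,002
Final answer: 2,002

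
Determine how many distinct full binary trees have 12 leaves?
58,786

Using the Catalan number formula: C_n = C(2n, n) / (n+1)
C_11 = C(22, 11) / (11+1)
     = 705432 / 12
     = 58,786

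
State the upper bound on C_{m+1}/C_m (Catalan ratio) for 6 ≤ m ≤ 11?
C_{m+1}/C_m = 2(2m+1)/(m+2), which increases with m. Maximum at m = 11: 2·23/13 = 46/13.

Answer: 46/13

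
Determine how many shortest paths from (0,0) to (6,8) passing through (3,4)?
1,225

Solution: To (3,4): C(7,3)=35. From there: C(7,3)=35. Total: 1,225.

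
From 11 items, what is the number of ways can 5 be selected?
462

Reasoning: C(11,5) = 11! / (5! × (11-5)!)
         = 11! / (5! × 6!)
         = 462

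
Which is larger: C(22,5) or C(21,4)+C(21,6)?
C(21,4)+C(21,6)

Reasoning: C(22,5)=26,334; C(21,4)+C(21,6)=5,985+54,264=60,249.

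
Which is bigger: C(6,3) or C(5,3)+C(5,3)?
C(6,3)=20; C(5,3)+C(5,3)=10+10=20.

Answer: Equal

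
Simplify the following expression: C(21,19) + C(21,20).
By Pascal's identity: C(22,20) = 231.

Answer: 231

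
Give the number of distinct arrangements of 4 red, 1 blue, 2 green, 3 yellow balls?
Multinomial: 10!/(4! × 1! × 2! × 3!) = 12,600.

Answer: 12,600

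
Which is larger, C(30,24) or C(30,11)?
C(30,11)

Explanation: C(30,24)=593,775, C(30,11)=54,627,300.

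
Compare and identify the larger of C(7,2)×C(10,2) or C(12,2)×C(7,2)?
C(12,2)×C(7,2)

Solution: C(7,2)×C(10,2)=945, C(12,2)×C(7,2)=1,386.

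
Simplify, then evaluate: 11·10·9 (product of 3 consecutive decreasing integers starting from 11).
990
This is P(11,3) = 11!/(8)! = 990.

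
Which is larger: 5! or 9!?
5!=120, 9!=362,880. 9! > 5!.
Final answer: 9!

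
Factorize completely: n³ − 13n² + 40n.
n³ − 13n² + 40n = n(n² − 13n + 40) = n(n − 5)(n − 8).
Final answer: n(n − 5)(n − 8)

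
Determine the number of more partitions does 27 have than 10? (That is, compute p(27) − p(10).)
Pentagonal recurrence p(n) = p(n−1) + p(n−2) − p(n−5) − p(n−7) + …: p(27) = p(26) + p(25) − p(22) − p(20) + p(15) + p(12) − p(5) − p(1) = 2,436 + 1,958 − 1,002 − 627 + 176 + 77 − 7 − 1 = 3,010.
p(10) = p(9) + p(8) − p(5) − p(3) = 30 + 22 − 7 − 3 = 42.
Difference = 3,010 − 42 = 2,968.

Answer: 2,968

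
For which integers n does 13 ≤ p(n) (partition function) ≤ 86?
Tabulating p(n) via p(n) = p(n−1) + p(n−2) − p(n−5) − p(n−7) + …: p(6)=11; p(7)=15; p(8)=22; p(9)=30; p(10)=42; p(11)=56; p(12)=77; p(13)=101. So valid n = 7, 8, 9, 10, 11, 12.
Final answer: 7, 8, 9, 10, 11, 12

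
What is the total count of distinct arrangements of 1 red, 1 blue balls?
2

Explanation: Multinomial: 2!/(1! × 1!) = 2.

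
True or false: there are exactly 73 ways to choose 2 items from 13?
False
C(13,2) = 78 ≠ 73.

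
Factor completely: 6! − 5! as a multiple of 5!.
5 × 5! = 600

Explanation: 6! − 5! = 6·5! − 5! = (6 − 1)·5! = 5 × 5! = 600.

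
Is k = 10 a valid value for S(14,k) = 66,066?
No
S(14,10) = 10·S(13,10) + S(13,9) = 10·39,325 + 359,502 = 752,752, which does not equal 66,066.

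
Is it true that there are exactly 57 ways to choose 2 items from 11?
False

Solution: C(11,2) = 55 ≠ 57.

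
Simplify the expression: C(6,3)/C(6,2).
C(n,k+1)/C(n,k) = (n−k)/(k+1). Here (6−2)/(2+1) = 4/3 = 4/3.

Answer: 4/3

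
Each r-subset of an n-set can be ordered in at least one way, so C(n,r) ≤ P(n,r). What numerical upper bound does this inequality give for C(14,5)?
240,240

Explanation: P(14,5) = 14·13·12·11·10 = 240,240, so C(14,5) ≤ 240,240. (The bound is loose by a factor of 5! = 120: C(14,5) = 240,240/120 = 2,002.)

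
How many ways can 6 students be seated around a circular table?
Circular arrangements: (6-1)! = 120.

Answer: 120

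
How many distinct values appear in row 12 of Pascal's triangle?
7

Reasoning: Row 12 has entries C(12,0)..C(12,12); by symmetry C(12,k)=C(12,12-k), giving 7 distinct values.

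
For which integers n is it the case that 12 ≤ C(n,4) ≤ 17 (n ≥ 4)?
6

Working:
C(5,4)=5; C(6,4)=15; C(7,4)=35. So valid n = 6.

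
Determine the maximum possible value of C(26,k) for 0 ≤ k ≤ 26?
Maximum at k = 13: C(26,13) = 10,400,600.

Answer: 10,400,600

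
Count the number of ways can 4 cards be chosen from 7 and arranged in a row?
P(7,4) = 7!/(7-4)! = 840.

Answer: 840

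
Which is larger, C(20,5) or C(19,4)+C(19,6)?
C(19,4)+C(19,6)
C(20,5)=15,504; C(19,4)+C(19,6)=3,876+27,132=31,008.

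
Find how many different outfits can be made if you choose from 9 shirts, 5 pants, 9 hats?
405

Solution: By the multiplication principle: 9 × 5 × 9 = 405.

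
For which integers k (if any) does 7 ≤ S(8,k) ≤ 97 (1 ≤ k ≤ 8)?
S(8,1)=1; S(8,2)=127; S(8,3)=966; S(8,4)=1,701; S(8,5)=1,050; S(8,6)=266; S(8,7)=28; S(8,8)=1. So valid k = 7.
Final answer: 7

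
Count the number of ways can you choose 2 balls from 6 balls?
15

Solution: C(6,2) = 6! / (2! × (6-2)!)
         = 6! / (2! × 4!)
         = 15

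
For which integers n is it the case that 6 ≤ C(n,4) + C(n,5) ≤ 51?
5, 6

Working:
C(4,4)+C(4,5)=1; C(5,4)+C(5,5)=6; C(6,4)+C(6,5)=21; C(7,4)+C(7,5)=56. So valid n = 5, 6.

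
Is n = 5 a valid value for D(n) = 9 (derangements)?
No

Explanation: D(5) = (5-1)·[D(4) + D(3)] = 4·[9 + 2] = 44, which does not equal 9.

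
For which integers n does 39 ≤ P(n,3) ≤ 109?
5

Working:
P(4,3)=24; P(5,3)=60; P(6,3)=120. So valid n = 5.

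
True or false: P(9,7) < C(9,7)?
False
P(9,7) = 181,440 and C(9,7) = 36; P(n,r) = r! × C(n,r) so P > C whenever r ≥ 2.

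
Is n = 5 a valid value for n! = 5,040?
No

Solution: 5! = 5·4! = 5·24 = 120, which does not equal 5,040.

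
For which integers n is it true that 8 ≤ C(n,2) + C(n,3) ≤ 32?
4, 5

C(3,2)+C(3,3)=4; C(4,2)+C(4,3)=10; C(5,2)+C(5,3)=20; C(6,2)+C(6,3)=35. So valid n = 4, 5.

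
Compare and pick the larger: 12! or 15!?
12!=479,001,600, 15!=1,307,674,368,000. 15! > 12!.
Final answer: 15!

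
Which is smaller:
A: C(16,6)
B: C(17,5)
B

Explanation: A=C(16,6)=8,008, B=C(17,5)=6,188.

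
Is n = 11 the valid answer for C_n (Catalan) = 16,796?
No

Solution: C_11 = C(22,11)/(11+1) = 705,432/12 = 58,786, which does not equal 16,796.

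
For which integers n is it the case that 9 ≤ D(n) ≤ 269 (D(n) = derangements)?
4, 5, 6

Reasoning: Using D(n) = (n−1)[D(n−1) + D(n−2)] with D(1)=0, D(2)=1: D(3)=2; D(4)=9; D(5)=44; D(6)=265; D(7)=1,854. So valid n = 4, 5, 6.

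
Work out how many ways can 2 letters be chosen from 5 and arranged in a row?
P(5,2) = 5!/(5-2)! = 20.

Answer: 20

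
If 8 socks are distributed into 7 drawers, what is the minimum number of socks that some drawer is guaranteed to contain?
2

Explanation: Pigeonhole: ⌈8/7⌉ = 2.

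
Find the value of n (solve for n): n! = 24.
4

Working:
n! is strictly increasing. 2! = 2, 3! = 6, 4! = 24 ✓. So n = 4.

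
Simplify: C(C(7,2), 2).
210

Working:
C(7,2) = 21, then C(21, 2) = 210.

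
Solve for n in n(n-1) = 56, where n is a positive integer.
n² − n − 56 = 0, so n = (1 ± √(1 + 4·56))/2 = (1 ± √225)/2 = (1 ± 15)/2, i.e. n = 8 or n = -7. Taking the positive root, n = 8 (check: 8×7 = 56).
Final answer: 8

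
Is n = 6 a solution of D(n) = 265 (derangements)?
Yes

Explanation: D(6) = (6-1)·[D(5) + D(4)] = 5·[44 + 9] = 265, which equals 265.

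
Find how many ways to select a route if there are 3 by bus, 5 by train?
8
By the addition principle: 3 + 5 = 8.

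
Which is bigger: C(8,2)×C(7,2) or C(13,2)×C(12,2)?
C(13,2)×C(12,2)

Explanation: C(8,2)×C(7,2)=588, C(13,2)×C(12,2)=5,148.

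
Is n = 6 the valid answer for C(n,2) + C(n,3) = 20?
No

Working:
C(6,2) + C(6,3) = 15 + 20 = 35, which does not equal 20.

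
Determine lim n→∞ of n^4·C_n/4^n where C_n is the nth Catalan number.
∞

Explanation: C_n ~ 4^n/(n^(3/2)√π), so n^4·C_n/4^n ~ n^(4 − 3/2)/√π → ∞.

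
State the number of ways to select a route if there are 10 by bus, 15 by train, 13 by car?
38

Reasoning: By the addition principle: 10 + 15 + 13 = 38.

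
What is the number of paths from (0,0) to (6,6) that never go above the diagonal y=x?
Counted by the Catalan number C_6: C_6 = C(12,6)/(6+1) = 924/7 = 132.

Answer: 132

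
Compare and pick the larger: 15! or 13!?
15!

Solution: 15!=1,307,674,368,000, 13!=6,227,020,800. 15! > 13!.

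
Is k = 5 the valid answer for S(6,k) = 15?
Yes

Working:
S(6,5) = 5·S(5,5) + S(5,4) = 5·1 + 10 = 15, which equals 15.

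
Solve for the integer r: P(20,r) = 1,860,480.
5

Working:
P(20,r) = 20·19·…·(20−r+1), a product of r factors. Multiplying down from 20: 20 = 20; 20·19 = 380; 20·19·18 = 6,840; 20·19·18·17 = 116,280; 20·19·18·17·16 = 1,860,480 ✓ (5 factors). So r = 5.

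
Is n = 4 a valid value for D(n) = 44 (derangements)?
No
D(4) = (4-1)·[D(3) + D(2)] = 3·[2 + 1] = 9, which does not equal 44.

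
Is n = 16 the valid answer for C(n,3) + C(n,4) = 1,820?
No

Working:
C(16,3) + C(16,4) = 560 + 1,820 = 2,380, which does not equal 1,820.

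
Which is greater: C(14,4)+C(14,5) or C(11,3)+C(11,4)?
C(14,4)+C(14,5)
First=3,003, Second=495.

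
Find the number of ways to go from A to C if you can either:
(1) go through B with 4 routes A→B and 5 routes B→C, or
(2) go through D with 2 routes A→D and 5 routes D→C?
30
Route via B: 4×5=20. Route via D: 2×5=10. Total: 30.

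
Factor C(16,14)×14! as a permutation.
P(16,14)
C(16,14)×14! = [16!/(14!(2)!)]×14! = 16!/(2)! = P(16,14) = 10,461,394,944,000.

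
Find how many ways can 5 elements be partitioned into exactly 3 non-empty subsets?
This equals S(5,3), the Stirling number of the 2nd kind.
Using the Stirling recurrence: S(n,k) = k·S(n-1,k) + S(n-1,k-1)
S(5,3) = 3·S(4,3) + S(4,2)
         = 3·6 + 7
         = 18 + 7
         = 25

Answer: 25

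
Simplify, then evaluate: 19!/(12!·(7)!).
50,388

Explanation: This is C(19,12) = 50,388.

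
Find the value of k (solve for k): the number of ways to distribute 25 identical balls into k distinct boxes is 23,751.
5
Stars and bars: the count is C(25+k−1, k−1), increasing in k. k=3: C(27,2) = 351, k=4: C(28,3) = 3,276, k=5: C(29,4) = 23,751 ✓. So k = 5.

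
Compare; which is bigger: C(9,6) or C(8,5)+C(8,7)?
C(9,6)=84; C(8,5)+C(8,7)=56+8=64.
Final answer: C(9,6)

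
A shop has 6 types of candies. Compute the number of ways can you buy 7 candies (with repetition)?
Stars and bars: C(7+6-1, 7) = C(12, 7) = 792.
Final answer: 792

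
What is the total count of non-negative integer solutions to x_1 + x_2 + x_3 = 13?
105

Reasoning: C(13+3-1, 3-1) = 105.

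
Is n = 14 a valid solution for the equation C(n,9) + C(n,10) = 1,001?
No

Working:
C(14,9) + C(14,10) = 2,002 + 1,001 = 3,003, which does not equal 1,001.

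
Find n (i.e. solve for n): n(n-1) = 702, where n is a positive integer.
27

Reasoning: n² − n − 702 = 0, so n = (1 ± √(1 + 4·702))/2 = (1 ± √2,809)/2 = (1 ± 53)/2, i.e. n = 27 or n = -26. Taking the positive root, n = 27 (check: 27×26 = 702).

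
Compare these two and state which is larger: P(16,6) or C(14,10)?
P(16,6)=5,765,760, C(14,10)=1,001.

Answer: P(16,6)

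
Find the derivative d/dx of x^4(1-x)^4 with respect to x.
4x^3(1-x)^4 - 4x^4(1-x)^3

Reasoning: Product rule: 4x^{3}(1-x)^{4} + x^4·(-4)(1-x)^{3}.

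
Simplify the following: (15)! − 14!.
1,220,496,076,800

Reasoning: (15)! − 14! = (15)·14! − 14! = (15−1)·14! = 14·14! = 1,220,496,076,800.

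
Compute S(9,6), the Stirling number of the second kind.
2,646

Reasoning: Using the Stirling recurrence: S(n,k) = k·S(n-1,k) + S(n-1,k-1)
S(9,6) = 6·S(8,6) + S(8,5)
         = 6·266 + 1050
         = 1596 + 1050
         = 2,646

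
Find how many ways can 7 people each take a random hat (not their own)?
1,854
Using D(n) = (n-1)[D(n-1) + D(n-2)]:
D(7) = (7-1) × [D(6) + D(5)]
      = 6 × [265 + 44]
      = 6 × 309
      = 1,854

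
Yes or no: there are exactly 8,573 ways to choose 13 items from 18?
No
C(18,13) = 8,568 ≠ 8573.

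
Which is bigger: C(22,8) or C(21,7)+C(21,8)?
Equal

Working:
By Pascal's identity: C(22,8) = C(21,7)+C(21,8) = 319,770. Equal.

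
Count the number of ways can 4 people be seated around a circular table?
6

Reasoning: Circular arrangements: (4-1)! = 6.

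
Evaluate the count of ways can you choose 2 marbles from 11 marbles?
55

Solution: C(11,2) = 11! / (2! × (11-2)!)
         = 11! / (2! × 9!)
         = 55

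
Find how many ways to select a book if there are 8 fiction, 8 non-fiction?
16

Solution: By the addition principle: 8 + 8 = 16.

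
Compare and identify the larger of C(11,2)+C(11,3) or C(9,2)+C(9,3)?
C(11,2)+C(11,3)
First=220, Second=120.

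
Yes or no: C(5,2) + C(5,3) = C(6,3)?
Yes

Explanation: Pascal's identity: LHS = 10 + 10 = 20; RHS = C(6,3) = 20. Both sides agree, so the statement holds.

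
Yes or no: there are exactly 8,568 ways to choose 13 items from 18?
Yes

Working:
C(18,13) = 8,568.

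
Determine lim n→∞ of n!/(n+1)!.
0

n!/(n+1)! = 1/[(n+1)] → 0 as n → ∞.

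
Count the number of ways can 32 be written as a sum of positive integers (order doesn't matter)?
8,349

Explanation: Pentagonal recurrence p(n) = p(n−1) + p(n−2) − p(n−5) − p(n−7) + …: p(32) = p(31) + p(30) − p(27) − p(25) + p(20) + p(17) − p(10) − p(6) = 6,842 + 5,604 − 3,010 − 1,958 + 627 + 297 − 42 − 11 = 8,349.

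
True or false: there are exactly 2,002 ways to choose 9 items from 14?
C(14,9) = 2,002.
Final answer: True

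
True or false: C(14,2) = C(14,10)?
False

Reasoning: C(14,2) = 91 but C(14,10) = 1,001; symmetry gives C(14,2) = C(14,12), not C(14,10).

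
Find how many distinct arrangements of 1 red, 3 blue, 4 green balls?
280

Solution: Multinomial: 8!/(1! × 3! × 4!) = 280.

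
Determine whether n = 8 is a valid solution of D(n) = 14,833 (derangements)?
Yes
D(8) = (8-1)·[D(7) + D(6)] = 7·[1,854 + 265] = 14,833, which equals 14,833.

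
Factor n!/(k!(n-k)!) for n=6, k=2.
C(6,2) = 15

Working:
This is the binomial coefficient C(6,2) = 15.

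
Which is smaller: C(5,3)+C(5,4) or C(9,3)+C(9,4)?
C(5,3)+C(5,4)

Solution: First=15, Second=210.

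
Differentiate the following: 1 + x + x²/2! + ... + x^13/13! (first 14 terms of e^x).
1 + x + x²/2! + ... + x^12/12!

Explanation: Differentiating term by term gives the first 13 terms of e^x.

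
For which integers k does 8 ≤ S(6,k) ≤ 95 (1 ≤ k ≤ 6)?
2, 3, 4, 5

Reasoning: S(6,1)=1; S(6,2)=31; S(6,3)=90; S(6,4)=65; S(6,5)=15; S(6,6)=1. So valid k = 2, 3, 4, 5.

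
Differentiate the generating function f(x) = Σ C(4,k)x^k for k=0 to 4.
Σ k·C(4,k)x^(k-1) for k=1 to 4

Solution: Term-by-term differentiation gives Σ k·C(4,k)x^{k-1} for k=1 to 4.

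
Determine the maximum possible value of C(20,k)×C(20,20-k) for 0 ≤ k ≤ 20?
34,134,779,536
C(20,k)·C(20,20-k) = C(20,k)², maximised at the centre k = 10: C(20,10)² = 34,134,779,536.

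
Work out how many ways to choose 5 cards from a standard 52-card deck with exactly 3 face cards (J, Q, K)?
12 face cards and 40 non-face cards: C(12,3) × C(40,2) = 220 × 780 = 171,600.
Final answer: 171,600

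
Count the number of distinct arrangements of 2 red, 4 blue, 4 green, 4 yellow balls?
3,153,150

Solution: Multinomial: 14!/(2! × 4! × 4! × 4!) = 3,153,150.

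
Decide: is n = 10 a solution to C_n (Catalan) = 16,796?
Yes

Working:
C_10 = C(20,10)/(10+1) = 184,756/11 = 16,796, which equals 16,796.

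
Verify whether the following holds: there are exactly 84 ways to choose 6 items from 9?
True

Solution: C(9,6) = 84.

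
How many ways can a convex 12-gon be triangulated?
Using the Catalan number formula: C_n = C(2n, n) / (n+1)
C_10 = C(20, 10) / (10+1)
     = 184756 / 11
     = 16,796
Final answer: 16,796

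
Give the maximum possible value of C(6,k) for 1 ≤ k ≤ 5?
20

Working:
C(6,k) is maximised at the centre of the row: C(6,3) = 20.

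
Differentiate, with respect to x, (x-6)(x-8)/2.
(2x - 14)/2
d/dx[(x-6)(x-8)] = (x-8) + (x-6) = 2x - 14. Dividing by 2 gives (2x - 14)/2.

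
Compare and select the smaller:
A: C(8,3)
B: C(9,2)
A=C(8,3)=56, B=C(9,2)=36.
Final answer: B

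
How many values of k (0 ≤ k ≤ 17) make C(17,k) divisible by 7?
6

Explanation: Checking C(17,k) mod 7 for k = 0..17: divisible at k = 4, 5, 6, 11, 12, 13. That's 6 values.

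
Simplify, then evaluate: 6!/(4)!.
30

Solution: This equals 6×5 = 30.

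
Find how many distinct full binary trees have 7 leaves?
132

Using the Catalan number formula: C_n = C(2n, n) / (n+1)
C_6 = C(12, 6) / (6+1)
     = 924 / 7
     = 132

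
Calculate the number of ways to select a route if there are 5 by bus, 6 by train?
By the addition principle: 5 + 6 = 11.
Final answer: 11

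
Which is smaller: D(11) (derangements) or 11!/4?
11!/4

Solution: D(11) = (11-1)·[D(10) + D(9)] = 10·[1,334,961 + 133,496] = 14,684,570; 11!/4 = 39,916,800/4 = 9,979,200.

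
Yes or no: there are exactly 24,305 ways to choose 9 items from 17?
C(17,9) = 24,310 ≠ 24305.
Final answer: No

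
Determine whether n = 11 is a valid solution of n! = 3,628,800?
No

Explanation: 11! = 11·10! = 11·3,628,800 = 39,916,800, which does not equal 3,628,800.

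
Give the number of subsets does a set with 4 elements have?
16

Reasoning: Each element can be included or excluded: 2^4 = 16.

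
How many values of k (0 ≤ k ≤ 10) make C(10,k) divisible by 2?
Checking C(10,k) mod 2 for k = 0..10: divisible at k = 1, 3, 4, 5, 6, 7, 9. That's 7 values.

Answer: 7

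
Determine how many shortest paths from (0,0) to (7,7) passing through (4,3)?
To (4,3): C(7,4)=35. From there: C(7,3)=35. Total: 1,225.
Final answer: 1,225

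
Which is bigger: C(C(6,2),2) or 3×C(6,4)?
C(C(6,2),2)

Solution: C(C(6,2),2)=105, 3×C(6,4)=45.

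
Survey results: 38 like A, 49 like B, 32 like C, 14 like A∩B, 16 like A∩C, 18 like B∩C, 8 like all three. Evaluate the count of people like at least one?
79

Reasoning: |A∪B∪C| = 38+49+32-14-16-18+8 = 79.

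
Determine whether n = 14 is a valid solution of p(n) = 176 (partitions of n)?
No

Reasoning: Pentagonal recurrence p(n) = p(n−1) + p(n−2) − p(n−5) − p(n−7) + …: p(14) = p(13) + p(12) − p(9) − p(7) + p(2) = 101 + 77 − 30 − 15 + 2 = 135, which does not equal 176.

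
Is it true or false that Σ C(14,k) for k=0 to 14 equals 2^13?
False
Binomial theorem: Σ C(14,k) = (1+1)^14 = 2^14 = 16,384; RHS 2^13 = 8,192.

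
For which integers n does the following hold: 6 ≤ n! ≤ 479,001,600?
3, 4, 5, 6, 7, 8, 9, 10, 11, 12

Solution: n! is strictly increasing; 3! = 6 and 12! = 479,001,600, so valid n = 3, 4, 5, 6, 7, 8, 9, 10, 11, 12.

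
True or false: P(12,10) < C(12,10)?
P(12,10) = 239,500,800 and C(12,10) = 66; P(n,r) = r! × C(n,r) so P > C whenever r ≥ 2.
Final answer: False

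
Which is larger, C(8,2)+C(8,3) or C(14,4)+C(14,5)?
C(14,4)+C(14,5)

Explanation: First=84, Second=3,003.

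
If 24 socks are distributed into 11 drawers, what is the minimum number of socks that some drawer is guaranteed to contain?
3

Solution: Pigeonhole: ⌈24/11⌉ = 3.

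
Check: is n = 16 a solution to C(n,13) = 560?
Yes

Solution: C(16,13) = 16·15·14·13·12·11·10·9·8·7·6·5·4/13! = 3,487,131,648,000/6,227,020,800 = 560, which equals 560.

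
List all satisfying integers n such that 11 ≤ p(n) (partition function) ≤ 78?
Tabulating p(n) via p(n) = p(n−1) + p(n−2) − p(n−5) − p(n−7) + …: p(5)=7; p(6)=11; p(7)=15; p(8)=22; p(9)=30; p(10)=42; p(11)=56; p(12)=77; p(13)=101. So valid n = 6, 7, 8, 9, 10, 11, 12.

Answer: 6, 7, 8, 9, 10, 11, 12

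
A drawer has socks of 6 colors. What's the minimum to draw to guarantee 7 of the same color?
Worst case: 6 of each = 36. One more: 37.

Answer: 37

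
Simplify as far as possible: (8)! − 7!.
35,280
(8)! − 7! = (8)·7! − 7! = (8−1)·7! = 7·7! = 35,280.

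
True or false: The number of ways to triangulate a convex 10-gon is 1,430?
True

Explanation: Triangulations of a convex 10-gon are counted by the Catalan number C_8: C_8 = C(16,8)/(8+1) = 12,870/9 = 1,430.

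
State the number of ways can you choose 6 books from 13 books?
1,716

Explanation: C(13,6) = 13! / (6! × (13-6)!)
         = 13! / (6! × 7!)
         = 1,716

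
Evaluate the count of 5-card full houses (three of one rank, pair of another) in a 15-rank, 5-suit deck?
21,000

Explanation: Triple rank: 15. Triple suits: C(5,3)=10. Pair rank: 14. Pair suits: C(5,2)=10. Total: 21,000.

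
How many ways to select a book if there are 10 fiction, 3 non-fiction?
13

By the addition principle: 10 + 3 = 13.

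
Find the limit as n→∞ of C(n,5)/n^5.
1/120

Explanation: C(n,5) ≈ n^5/5! for large n. Limit = 1/5! = 1/120.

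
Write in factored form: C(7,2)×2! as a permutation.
C(7,2)×2! = [7!/(2!(5)!)]×2! = 7!/(5)! = P(7,2) = 42.

Answer: P(7,2)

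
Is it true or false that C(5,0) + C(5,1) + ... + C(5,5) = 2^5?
True
Binomial theorem with x = y = 1: Σ C(5,i) = (1+1)^5 = 2^5 = 32. The statement holds.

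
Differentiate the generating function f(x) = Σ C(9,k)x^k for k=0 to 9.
Σ k·C(9,k)x^(k-1) for k=1 to 9

Reasoning: Term-by-term differentiation gives Σ k·C(9,k)x^{k-1} for k=1 to 9.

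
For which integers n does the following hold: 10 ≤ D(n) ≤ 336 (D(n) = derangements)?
5, 6

Reasoning: Using D(n) = (n−1)[D(n−1) + D(n−2)] with D(1)=0, D(2)=1: D(4)=9; D(5)=44; D(6)=265; D(7)=1,854. So valid n = 5, 6.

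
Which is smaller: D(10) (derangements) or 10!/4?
D(10) = (10-1)·[D(9) + D(8)] = 9·[133,496 + 14,833] = 1,334,961; 10!/4 = 3,628,800/4 = 907,200.
Final answer: 10!/4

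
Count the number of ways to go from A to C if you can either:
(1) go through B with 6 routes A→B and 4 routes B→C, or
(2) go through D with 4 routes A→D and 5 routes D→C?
44
Route via B: 6×4=24. Route via D: 4×5=20. Total: 44.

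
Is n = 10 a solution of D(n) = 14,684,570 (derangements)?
No

Working:
D(10) = (10-1)·[D(9) + D(8)] = 9·[133,496 + 14,833] = 1,334,961, which does not equal 14,684,570.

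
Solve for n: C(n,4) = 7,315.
22

Explanation: C(n,4) = n(n−1)(n−2)(n−3)/4! is increasing in n, and n(n−1)(n−2)(n−3) = 4!·7,315 = 175,560 ≈ (n−1.5)^4 gives n ≈ 22.0. Check: C(20,4) = 4,845, C(21,4) = 5,985, C(22,4) = 7,315 ✓. So n = 22.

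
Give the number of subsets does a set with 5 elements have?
32

Solution: Each element can be included or excluded: 2^5 = 32.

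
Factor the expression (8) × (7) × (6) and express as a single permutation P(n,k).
P(8,3) = 8!/(5)!

Product of 3 consecutive descending integers starting at 8: P(8,3) = 8!/5! = 336.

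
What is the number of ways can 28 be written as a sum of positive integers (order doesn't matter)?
3,718

Reasoning: Pentagonal recurrence p(n) = p(n−1) + p(n−2) − p(n−5) − p(n−7) + …: p(28) = p(27) + p(26) − p(23) − p(21) + p(16) + p(13) − p(6) − p(2) = 3,010 + 2,436 − 1,255 − 792 + 231 + 101 − 11 − 2 = 3,718.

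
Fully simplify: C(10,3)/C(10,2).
C(n,k+1)/C(n,k) = (n−k)/(k+1). Here (10−2)/(2+1) = 8/3 = 8/3.
Final answer: 8/3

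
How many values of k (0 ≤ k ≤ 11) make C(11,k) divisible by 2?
4

Reasoning: Checking C(11,k) mod 2 for k = 0..11: divisible at k = 4, 5, 6, 7. That's 4 values.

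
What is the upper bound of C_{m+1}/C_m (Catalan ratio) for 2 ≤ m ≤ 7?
10/3

Reasoning: C_{m+1}/C_m = 2(2m+1)/(m+2), which increases with m. Maximum at m = 7: 2·15/9 = 10/3.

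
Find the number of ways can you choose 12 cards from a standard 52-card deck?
C(52,12) = 206,379,406,870.
Final answer: 206,379,406,870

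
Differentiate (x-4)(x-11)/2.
(2x - 15)/2

Solution: d/dx[(x-4)(x-11)] = (x-11) + (x-4) = 2x - 15. Dividing by 2 gives (2x - 15)/2.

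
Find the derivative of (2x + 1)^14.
Chain rule: 14(2x+1)^{13} × 2 = 28(2x+1)^{13}.
Final answer: 28(2x + 1)^13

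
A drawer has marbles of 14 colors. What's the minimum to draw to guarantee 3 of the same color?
29

Worst case: 2 of each = 28. One more: 29.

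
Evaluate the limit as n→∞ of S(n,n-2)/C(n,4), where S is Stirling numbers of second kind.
3

Working:
The leading term of S(n,n-2) as a polynomial in n is (3)!!·C(n,4), so the ratio → (3)!! = 3.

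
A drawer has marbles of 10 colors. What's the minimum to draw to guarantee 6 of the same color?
51

Solution: Worst case: 5 of each = 50. One more: 51.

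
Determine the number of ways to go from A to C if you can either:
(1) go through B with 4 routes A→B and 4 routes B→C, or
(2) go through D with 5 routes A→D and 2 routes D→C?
26

Explanation: Route via B: 4×4=16. Route via D: 5×2=10. Total: 26.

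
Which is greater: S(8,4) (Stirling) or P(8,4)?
S(8,4)

S(8,4) = 4·S(7,4) + S(7,3) = 4·350 + 301 = 1,701; P(8,4) = 1,680.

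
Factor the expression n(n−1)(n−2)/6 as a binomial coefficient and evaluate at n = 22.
C(n,3); C(22,3) = 1,540
n(n−1)(n−2)/6 = n!/(3!(n−3)!) = C(n,3). At n = 22: C(22,3) = 1,540.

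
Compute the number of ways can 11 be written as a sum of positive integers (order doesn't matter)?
56

Pentagonal recurrence p(n) = p(n−1) + p(n−2) − p(n−5) − p(n−7) + …: p(11) = p(10) + p(9) − p(6) − p(4) = 42 + 30 − 11 − 5 = 56.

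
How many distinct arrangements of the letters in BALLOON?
Word has 7 letters (B=1, A=1, L=2, O=2, N=1). Arrangements: 7!/Π(k!) = 1,260.

Answer: 1,260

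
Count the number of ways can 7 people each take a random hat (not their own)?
1,854
Using D(n) = (n-1)[D(n-1) + D(n-2)]:
D(7) = (7-1) × [D(6) + D(5)]
      = 6 × [265 + 44]
      = 6 × 309
      = 1,854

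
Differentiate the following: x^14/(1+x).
Quotient rule: [14x^{13}(1+x) - x^14]/(1+x)².

Answer: (14x^13(1+x) - x^14)/(1+x)²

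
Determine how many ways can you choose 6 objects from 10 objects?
210

Reasoning: C(10,6) = 10! / (6! × (10-6)!)
         = 10! / (6! × 4!)
         = 210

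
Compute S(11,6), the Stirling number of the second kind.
179,487

Working:
Using the Stirling recurrence: S(n,k) = k·S(n-1,k) + S(n-1,k-1)
S(11,6) = 6·S(10,6) + S(10,5)
         = 6·22827 + 42525
         = 136962 + 42525
         = 179,487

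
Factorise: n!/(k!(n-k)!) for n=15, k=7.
C(15,7) = 6,435

This is the binomial coefficient C(15,7) = 6,435.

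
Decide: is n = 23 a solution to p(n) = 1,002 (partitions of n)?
Pentagonal recurrence p(n) = p(n−1) + p(n−2) − p(n−5) − p(n−7) + …: p(23) = p(22) + p(21) − p(18) − p(16) + p(11) + p(8) − p(1) = 1,002 + 792 − 385 − 231 + 56 + 22 − 1 = 1,255, which does not equal 1,002.

Answer: No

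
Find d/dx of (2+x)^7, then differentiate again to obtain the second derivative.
42(2+x)^5

First derivative: 7(2+x)^{6}. Second derivative: 7·6·(2+x)^{5} = 42(2+x)^{5}.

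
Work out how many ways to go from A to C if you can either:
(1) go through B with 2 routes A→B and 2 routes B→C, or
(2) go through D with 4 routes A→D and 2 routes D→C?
12

Reasoning: Route via B: 2×2=4. Route via D: 4×2=8. Total: 12.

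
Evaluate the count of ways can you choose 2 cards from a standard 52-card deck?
1,326

Working:
C(52,2) = 1,326.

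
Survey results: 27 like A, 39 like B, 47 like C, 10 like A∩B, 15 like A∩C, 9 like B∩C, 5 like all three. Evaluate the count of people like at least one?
|A∪B∪C| = 27+39+47-10-15-9+5 = 84.
Final answer: 84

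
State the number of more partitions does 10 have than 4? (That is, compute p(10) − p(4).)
Pentagonal recurrence p(n) = p(n−1) + p(n−2) − p(n−5) − p(n−7) + …: p(10) = p(9) + p(8) − p(5) − p(3) = 30 + 22 − 7 − 3 = 42.
p(4) = p(3) + p(2) = 3 + 2 = 5.
Difference = 42 − 5 = 37.
Final answer: 37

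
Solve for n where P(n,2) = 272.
17

P(n,2) = n(n−1) is increasing in n; n(n−1) ≈ (n−0.5)^2 = 272 gives n ≈ 17.0. Check: P(15,2) = 210, P(16,2) = 240, P(17,2) = 272 ✓. So n = 17.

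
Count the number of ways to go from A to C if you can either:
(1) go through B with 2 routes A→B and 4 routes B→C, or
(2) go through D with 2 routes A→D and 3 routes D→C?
Route via B: 2×4=8. Route via D: 2×3=6. Total: 14.

Answer: 14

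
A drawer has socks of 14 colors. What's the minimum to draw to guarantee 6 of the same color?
71

Worst case: 5 of each = 70. One more: 71.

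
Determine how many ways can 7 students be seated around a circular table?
720
Circular arrangements: (7-1)! = 720.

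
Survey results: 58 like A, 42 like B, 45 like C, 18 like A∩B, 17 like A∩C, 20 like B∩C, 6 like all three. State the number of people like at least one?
|A∪B∪C| = 58+42+45-18-17-20+6 = 96.

Answer: 96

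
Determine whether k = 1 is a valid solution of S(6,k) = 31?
No
S(6,1) = 1·S(5,1) + S(5,0) = 1·1 + 0 = 1, which does not equal 31.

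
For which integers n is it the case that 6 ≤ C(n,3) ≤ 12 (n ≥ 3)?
5

C(4,3)=4; C(5,3)=10; C(6,3)=20. So valid n = 5.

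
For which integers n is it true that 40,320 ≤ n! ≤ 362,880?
n! is strictly increasing; 8! = 40,320 and 9! = 362,880, so valid n = 8, 9.

Answer: 8, 9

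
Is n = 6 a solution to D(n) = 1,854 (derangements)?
D(6) = (6-1)·[D(5) + D(4)] = 5·[44 + 9] = 265, which does not equal 1,854.

Answer: No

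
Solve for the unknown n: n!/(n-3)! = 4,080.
17

Explanation: n!/(n-3)! = n×(n-1)×(n-2), a product of 3 consecutive integers ≈ (n−1)^3. 4,080^(1/3) + 1 ≈ 17.0; check n = 17: 17×16×15 = 4,080 ✓. So n = 17.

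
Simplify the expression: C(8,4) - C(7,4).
C(8,4) - C(7,4) = C(7,3) = 35.
Final answer: 35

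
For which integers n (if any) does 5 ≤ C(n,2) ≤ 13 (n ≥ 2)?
C(3,2)=3; C(4,2)=6; C(5,2)=10; C(6,2)=15. So valid n = 4, 5.
Final answer: 4, 5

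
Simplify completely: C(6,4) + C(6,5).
By Pascal's identity: C(7,5) = 21.

Answer: 21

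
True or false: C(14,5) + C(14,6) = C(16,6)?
False

Explanation: Pascal's identity gives C(15,6) = 5,005, whereas C(16,6) = 8,008.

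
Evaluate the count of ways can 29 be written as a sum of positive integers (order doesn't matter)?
4,565

Explanation: Pentagonal recurrence p(n) = p(n−1) + p(n−2) − p(n−5) − p(n−7) + …: p(29) = p(28) + p(27) − p(24) − p(22) + p(17) + p(14) − p(7) − p(3) = 3,718 + 3,010 − 1,575 − 1,002 + 297 + 135 − 15 − 3 = 4,565.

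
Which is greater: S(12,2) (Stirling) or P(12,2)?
S(12,2)

Solution: S(12,2) = 2·S(11,2) + S(11,1) = 2·1,023 + 1 = 2,047; P(12,2) = 132.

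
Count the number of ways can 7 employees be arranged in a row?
Arrangements of 7 distinct objects: 7! = 5,040.
Final answer: 5,040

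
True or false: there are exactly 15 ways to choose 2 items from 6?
True
C(6,2) = 15.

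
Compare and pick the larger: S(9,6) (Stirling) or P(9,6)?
P(9,6)

S(9,6) = 6·S(8,6) + S(8,5) = 6·266 + 1,050 = 2,646; P(9,6) = 60,480.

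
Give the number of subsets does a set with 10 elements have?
Each element can be included or excluded: 2^10 = 1,024.
Final answer: 1,024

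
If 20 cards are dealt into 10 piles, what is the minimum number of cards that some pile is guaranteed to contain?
2

Solution: Pigeonhole: ⌈20/10⌉ = 2.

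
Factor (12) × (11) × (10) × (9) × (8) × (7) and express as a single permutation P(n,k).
Product of 6 consecutive descending integers starting at 12: P(12,6) = 12!/6! = 665,280.

Answer: P(12,6) = 12!/(6)!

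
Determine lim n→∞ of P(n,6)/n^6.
1

Working:
P(n,6) = n(n-1)···(n-5) ≈ n^6 for large n. Limit = 1.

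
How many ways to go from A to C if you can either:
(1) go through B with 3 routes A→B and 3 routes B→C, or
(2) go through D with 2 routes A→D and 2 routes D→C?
13

Solution: Route via B: 3×3=9. Route via D: 2×2=4. Total: 13.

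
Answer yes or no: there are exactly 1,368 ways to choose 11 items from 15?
No

C(15,11) = 1,365 ≠ 1368.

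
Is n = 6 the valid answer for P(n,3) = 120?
Yes

Reasoning: P(6,3) = 6·5·4 = 120, which equals 120.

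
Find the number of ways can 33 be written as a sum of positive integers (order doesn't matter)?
10,143

Explanation: Pentagonal recurrence p(n) = p(n−1) + p(n−2) − p(n−5) − p(n−7) + …: p(33) = p(32) + p(31) − p(28) − p(26) + p(21) + p(18) − p(11) − p(7) = 8,349 + 6,842 − 3,718 − 2,436 + 792 + 385 − 56 − 15 = 10,143.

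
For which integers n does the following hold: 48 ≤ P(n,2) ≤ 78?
8, 9

Explanation: P(7,2)=42; P(8,2)=56; P(9,2)=72; P(10,2)=90. So valid n = 8, 9.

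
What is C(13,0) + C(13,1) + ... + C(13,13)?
8,192

Reasoning: Sum of binomial coefficients = 2^13 = 8,192.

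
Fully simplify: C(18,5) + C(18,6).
27,132

Reasoning: By Pascal's identity: C(19,6) = 27,132.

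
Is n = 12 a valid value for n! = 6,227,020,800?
No

Explanation: 12! = 12·11! = 12·39,916,800 = 479,001,600, which does not equal 6,227,020,800.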